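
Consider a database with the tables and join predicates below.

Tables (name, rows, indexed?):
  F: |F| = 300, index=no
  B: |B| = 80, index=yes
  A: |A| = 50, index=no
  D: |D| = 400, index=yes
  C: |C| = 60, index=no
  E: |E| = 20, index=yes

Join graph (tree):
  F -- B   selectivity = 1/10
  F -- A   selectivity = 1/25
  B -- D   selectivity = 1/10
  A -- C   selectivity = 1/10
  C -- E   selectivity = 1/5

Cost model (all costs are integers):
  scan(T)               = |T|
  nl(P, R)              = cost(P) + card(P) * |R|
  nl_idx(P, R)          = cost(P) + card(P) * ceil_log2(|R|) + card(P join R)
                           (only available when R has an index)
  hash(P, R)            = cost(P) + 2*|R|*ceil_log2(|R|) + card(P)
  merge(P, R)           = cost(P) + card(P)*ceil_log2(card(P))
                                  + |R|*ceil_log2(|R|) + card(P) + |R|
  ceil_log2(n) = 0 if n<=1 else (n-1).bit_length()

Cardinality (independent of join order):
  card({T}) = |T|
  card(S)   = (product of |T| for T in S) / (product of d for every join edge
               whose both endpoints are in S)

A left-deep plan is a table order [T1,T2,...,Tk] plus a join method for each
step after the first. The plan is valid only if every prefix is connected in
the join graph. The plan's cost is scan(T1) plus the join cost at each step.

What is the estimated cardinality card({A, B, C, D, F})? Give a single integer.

1152000

Tables in S: A(50), B(80), C(60), D(400), F(300)
Edges inside S: F-B(d=10), F-A(d=25), B-D(d=10), A-C(d=10)
numerator = 50 * 80 * 60 * 400 * 300 = 28800000000
denominator = 10 * 25 * 10 * 10 = 25000
card(S) = 28800000000 / 25000 = 1152000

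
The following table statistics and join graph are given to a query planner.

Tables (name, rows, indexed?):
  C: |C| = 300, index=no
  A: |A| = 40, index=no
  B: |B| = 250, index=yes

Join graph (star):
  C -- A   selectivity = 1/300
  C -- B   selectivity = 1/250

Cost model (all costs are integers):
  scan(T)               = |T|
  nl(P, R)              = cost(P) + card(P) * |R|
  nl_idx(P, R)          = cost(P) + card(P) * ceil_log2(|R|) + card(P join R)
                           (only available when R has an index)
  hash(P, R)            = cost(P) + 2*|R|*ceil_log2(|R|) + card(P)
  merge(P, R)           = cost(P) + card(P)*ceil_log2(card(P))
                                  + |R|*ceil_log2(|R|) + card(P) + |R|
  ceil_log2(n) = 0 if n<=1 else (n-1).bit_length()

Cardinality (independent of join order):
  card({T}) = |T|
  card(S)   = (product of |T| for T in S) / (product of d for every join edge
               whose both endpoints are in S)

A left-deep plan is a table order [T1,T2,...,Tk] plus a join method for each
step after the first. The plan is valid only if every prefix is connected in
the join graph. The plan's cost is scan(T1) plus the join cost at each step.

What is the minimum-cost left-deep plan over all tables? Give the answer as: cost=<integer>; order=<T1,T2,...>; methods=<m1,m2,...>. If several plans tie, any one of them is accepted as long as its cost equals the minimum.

cost=1440; order=C,A,B; methods=hash,nl_idx

Selinger DP (subsets sized 1..n):
  {C}: scan cost=300, card=300
  {A}: scan cost=40, card=40
  {B}: scan cost=250, card=250
  {AC}: card=40; try (A,hash)→1080, (C,merge)→3320, (A,merge)→3580, (C,hash)→5480, (C,nl)→12040, (A,nl)→12300; best=1080 via (A,hash)
  {BC}: card=300; try (B,nl_idx)→3000, (B,hash)→4600, (C,merge)→5500, (B,merge)→5550, (C,hash)→5900, (C,nl)→75250 …(+1); best=3000 via (B,nl_idx)
  {ABC}: card=40; try (B,nl_idx)→1440, (B,merge)→3610, (A,hash)→3780, (B,hash)→5120, (A,merge)→6280, (B,nl)→11080 …(+1); best=1440 via (B,nl_idx)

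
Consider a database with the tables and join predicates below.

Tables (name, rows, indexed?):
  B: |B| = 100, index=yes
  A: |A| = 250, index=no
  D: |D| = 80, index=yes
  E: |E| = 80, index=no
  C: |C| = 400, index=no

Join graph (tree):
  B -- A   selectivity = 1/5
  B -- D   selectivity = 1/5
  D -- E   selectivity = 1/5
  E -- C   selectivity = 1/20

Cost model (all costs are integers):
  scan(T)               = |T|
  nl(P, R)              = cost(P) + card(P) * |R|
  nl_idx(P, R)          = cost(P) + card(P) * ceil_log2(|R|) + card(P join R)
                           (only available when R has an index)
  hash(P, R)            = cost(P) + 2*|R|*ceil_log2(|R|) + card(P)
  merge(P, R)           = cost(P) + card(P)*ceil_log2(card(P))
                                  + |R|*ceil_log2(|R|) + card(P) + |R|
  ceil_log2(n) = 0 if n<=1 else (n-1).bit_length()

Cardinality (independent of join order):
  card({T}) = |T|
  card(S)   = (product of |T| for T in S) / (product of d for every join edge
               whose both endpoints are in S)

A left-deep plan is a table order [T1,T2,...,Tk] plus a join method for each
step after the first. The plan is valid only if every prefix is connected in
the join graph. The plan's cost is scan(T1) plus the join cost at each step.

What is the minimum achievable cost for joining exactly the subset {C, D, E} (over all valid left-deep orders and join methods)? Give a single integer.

Selinger DP over subsets of {C,D,E}:
  {D}: scan cost=80, card=80
  {E}: scan cost=80, card=80
  {C}: scan cost=400, card=400
  {DE}: card=1280; try (E,hash)→1280, (D,hash)→1280, (E,merge)→1360, (D,merge)→1360, (D,nl_idx)→1920, (E,nl)→6480 …(+1); best=1280 via (E,hash)
  {CE}: card=1600; try (E,hash)→1920, (C,merge)→4720, (E,merge)→5040, (C,hash)→7360, (C,nl)→32080, (E,nl)→32400; best=1920 via (E,hash)
  {CDE}: card=25600; try (D,hash)→4640, (C,hash)→9760, (C,merge)→20640, (D,merge)→21760, (D,nl_idx)→38720, (D,nl)→129920 …(+1); best=4640 via (D,hash)

4640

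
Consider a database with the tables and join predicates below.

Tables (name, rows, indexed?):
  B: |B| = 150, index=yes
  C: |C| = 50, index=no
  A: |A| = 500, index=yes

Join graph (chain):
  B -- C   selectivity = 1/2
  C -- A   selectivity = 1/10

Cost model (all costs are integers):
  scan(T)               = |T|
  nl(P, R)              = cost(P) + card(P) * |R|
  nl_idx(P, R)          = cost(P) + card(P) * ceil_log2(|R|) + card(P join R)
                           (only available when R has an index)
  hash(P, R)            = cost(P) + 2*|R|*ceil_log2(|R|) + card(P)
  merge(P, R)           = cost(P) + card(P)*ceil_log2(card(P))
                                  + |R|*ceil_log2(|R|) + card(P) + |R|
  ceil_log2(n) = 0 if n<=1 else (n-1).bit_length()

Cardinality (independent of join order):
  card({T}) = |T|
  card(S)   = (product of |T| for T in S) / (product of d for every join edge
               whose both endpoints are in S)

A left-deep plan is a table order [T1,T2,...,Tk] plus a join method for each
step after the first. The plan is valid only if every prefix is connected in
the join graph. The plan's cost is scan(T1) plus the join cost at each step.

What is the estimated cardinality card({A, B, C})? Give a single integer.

187500

Tables in S: A(500), B(150), C(50)
Edges inside S: B-C(d=2), C-A(d=10)
numerator = 500 * 150 * 50 = 3750000
denominator = 2 * 10 = 20
card(S) = 3750000 / 20 = 187500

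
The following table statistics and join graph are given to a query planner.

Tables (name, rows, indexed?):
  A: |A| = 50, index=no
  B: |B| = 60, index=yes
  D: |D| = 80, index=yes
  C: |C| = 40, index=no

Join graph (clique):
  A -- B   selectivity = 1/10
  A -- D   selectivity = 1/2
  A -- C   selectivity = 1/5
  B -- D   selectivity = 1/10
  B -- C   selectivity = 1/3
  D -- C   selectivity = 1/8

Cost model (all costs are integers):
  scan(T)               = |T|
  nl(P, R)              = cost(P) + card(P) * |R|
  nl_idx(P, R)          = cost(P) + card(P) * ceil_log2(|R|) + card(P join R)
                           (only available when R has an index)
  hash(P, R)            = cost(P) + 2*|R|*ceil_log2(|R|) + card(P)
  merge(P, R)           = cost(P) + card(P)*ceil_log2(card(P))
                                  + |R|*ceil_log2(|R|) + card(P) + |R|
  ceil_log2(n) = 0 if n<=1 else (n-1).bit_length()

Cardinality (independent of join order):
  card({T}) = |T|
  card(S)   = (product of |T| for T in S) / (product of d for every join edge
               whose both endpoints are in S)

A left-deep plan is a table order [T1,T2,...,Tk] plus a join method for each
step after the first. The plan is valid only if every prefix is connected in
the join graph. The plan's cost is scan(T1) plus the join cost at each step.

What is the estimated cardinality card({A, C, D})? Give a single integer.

2000

Tables in S: A(50), C(40), D(80)
Edges inside S: A-D(d=2), A-C(d=5), D-C(d=8)
numerator = 50 * 40 * 80 = 160000
denominator = 2 * 5 * 8 = 80
card(S) = 160000 / 80 = 2000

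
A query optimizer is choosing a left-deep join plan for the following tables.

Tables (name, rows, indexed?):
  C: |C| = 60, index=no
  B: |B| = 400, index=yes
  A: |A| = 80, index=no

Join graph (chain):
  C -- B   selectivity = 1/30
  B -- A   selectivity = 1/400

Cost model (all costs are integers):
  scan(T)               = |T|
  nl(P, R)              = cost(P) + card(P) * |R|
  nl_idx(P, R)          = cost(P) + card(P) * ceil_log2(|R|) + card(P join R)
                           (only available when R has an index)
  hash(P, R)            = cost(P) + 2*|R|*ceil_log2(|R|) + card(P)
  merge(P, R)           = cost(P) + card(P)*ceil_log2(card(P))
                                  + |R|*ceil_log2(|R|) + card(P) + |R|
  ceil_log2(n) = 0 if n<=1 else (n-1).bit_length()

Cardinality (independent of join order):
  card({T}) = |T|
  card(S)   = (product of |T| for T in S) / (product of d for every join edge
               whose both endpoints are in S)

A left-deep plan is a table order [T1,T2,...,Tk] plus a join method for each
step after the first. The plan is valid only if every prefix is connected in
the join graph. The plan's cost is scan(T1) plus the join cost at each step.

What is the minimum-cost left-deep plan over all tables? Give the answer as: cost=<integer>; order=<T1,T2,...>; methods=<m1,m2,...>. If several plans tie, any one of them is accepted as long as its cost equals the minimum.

Selinger DP (subsets sized 1..n):
  {C}: scan cost=60, card=60
  {B}: scan cost=400, card=400
  {A}: scan cost=80, card=80
  {BC}: card=800; try (B,nl_idx)→1400, (C,hash)→1520, (B,merge)→4480, (C,merge)→4820, (B,hash)→7320, (B,nl)→24060 …(+1); best=1400 via (B,nl_idx)
  {AB}: card=80; try (B,nl_idx)→880, (A,hash)→1920, (B,merge)→4720, (A,merge)→5040, (B,hash)→7360, (B,nl)→32080 …(+1); best=880 via (B,nl_idx)
  {ABC}: card=160; try (C,hash)→1680, (C,merge)→1940, (A,hash)→3320, (C,nl)→5680, (A,merge)→10840, (A,nl)→65400; best=1680 via (C,hash)

cost=1680; order=A,B,C; methods=nl_idx,hash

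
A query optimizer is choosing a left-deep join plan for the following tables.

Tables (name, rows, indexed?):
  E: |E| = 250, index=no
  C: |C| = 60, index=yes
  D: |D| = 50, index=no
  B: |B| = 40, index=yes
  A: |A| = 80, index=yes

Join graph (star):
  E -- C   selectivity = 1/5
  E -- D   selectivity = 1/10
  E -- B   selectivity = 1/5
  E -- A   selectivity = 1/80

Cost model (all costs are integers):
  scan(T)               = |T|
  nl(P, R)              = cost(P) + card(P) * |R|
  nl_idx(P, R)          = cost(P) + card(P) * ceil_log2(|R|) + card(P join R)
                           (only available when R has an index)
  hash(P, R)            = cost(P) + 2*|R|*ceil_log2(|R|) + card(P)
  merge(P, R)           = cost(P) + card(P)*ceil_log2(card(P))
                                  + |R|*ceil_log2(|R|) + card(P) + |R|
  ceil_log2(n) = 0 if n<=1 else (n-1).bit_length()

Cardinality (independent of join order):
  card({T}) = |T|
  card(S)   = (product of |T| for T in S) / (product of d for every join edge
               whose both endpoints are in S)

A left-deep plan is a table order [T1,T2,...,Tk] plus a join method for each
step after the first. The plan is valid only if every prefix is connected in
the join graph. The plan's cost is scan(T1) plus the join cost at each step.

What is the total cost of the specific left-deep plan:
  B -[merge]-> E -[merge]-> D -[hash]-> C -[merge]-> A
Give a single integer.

step 1: scan B: cost=40, card=40
step 2: join E via merge
    card(P join E) = 40*250/(5) = 2000
    cost = 40 + 40*6 + 250*8 + 40 + 250 = 2570
step 3: join D via merge
    card(P join D) = 2000*50/(10) = 10000
    cost = 2570 + 2000*11 + 50*6 + 2000 + 50 = 26920
step 4: join C via hash
    card(P join C) = 10000*60/(5) = 120000
    cost = 26920 + 2*60*6 + 10000 = 37640
step 5: join A via merge
    card(P join A) = 120000*80/(80) = 120000
    cost = 37640 + 120000*17 + 80*7 + 120000 + 80 = 2198280

2198280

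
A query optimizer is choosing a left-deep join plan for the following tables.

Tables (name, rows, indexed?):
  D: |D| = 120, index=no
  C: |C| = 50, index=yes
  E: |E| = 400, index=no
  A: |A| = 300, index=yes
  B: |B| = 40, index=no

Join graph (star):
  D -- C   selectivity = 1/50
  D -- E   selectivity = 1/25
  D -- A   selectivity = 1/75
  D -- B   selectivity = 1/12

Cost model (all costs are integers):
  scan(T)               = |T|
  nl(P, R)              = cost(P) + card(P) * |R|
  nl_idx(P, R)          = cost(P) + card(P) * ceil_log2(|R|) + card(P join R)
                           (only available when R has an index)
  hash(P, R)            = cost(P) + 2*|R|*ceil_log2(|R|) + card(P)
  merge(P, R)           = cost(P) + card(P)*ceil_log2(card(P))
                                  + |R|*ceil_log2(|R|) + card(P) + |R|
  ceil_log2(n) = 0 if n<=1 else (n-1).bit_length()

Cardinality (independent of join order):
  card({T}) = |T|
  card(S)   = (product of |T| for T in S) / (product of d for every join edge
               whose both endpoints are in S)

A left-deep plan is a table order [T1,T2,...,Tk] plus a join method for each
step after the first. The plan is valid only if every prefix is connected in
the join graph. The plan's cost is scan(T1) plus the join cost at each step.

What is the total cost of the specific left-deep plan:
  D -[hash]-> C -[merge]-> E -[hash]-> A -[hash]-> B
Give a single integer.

step 1: scan D: cost=120, card=120
step 2: join C via hash
    card(P join C) = 120*50/(50) = 120
    cost = 120 + 2*50*6 + 120 = 840
step 3: join E via merge
    card(P join E) = 120*400/(25) = 1920
    cost = 840 + 120*7 + 400*9 + 120 + 400 = 5800
step 4: join A via hash
    card(P join A) = 1920*300/(75) = 7680
    cost = 5800 + 2*300*9 + 1920 = 13120
step 5: join B via hash
    card(P join B) = 7680*40/(12) = 25600
    cost = 13120 + 2*40*6 + 7680 = 21280

21280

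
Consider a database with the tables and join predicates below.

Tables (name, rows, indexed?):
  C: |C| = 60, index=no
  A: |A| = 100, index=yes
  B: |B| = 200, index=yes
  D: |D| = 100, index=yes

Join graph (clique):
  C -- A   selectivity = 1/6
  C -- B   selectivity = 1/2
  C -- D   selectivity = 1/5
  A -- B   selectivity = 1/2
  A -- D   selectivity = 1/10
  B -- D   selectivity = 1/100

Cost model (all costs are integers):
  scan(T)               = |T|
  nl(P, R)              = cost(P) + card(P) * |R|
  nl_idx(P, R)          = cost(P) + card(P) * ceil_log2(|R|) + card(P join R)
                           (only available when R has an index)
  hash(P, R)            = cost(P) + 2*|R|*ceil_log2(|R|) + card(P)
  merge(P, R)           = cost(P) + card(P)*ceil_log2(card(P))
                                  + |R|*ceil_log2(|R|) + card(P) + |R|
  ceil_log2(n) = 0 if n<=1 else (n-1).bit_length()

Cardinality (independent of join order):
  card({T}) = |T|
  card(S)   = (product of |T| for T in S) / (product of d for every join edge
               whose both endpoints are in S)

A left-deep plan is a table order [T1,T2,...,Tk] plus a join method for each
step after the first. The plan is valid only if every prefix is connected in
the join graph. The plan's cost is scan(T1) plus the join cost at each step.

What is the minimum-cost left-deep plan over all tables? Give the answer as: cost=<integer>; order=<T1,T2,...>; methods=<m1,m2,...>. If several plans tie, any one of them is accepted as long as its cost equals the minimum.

cost=4420; order=D,B,A,C; methods=nl_idx,hash,hash

Selinger DP (subsets sized 1..n):
  {C}: scan cost=60, card=60
  {A}: scan cost=100, card=100
  {B}: scan cost=200, card=200
  {D}: scan cost=100, card=100
  {AC}: card=1000; try (C,hash)→920, (A,merge)→1280, (C,merge)→1320, (A,nl_idx)→1480, (A,hash)→1520, (A,nl)→6060 …(+1); best=920 via (C,hash)
  {BC}: card=6000; try (C,hash)→1120, (B,merge)→2280, (C,merge)→2420, (B,hash)→3320, (B,nl_idx)→6540, (B,nl)→12060 …(+1); best=1120 via (C,hash)
  {CD}: card=1200; try (C,hash)→920, (D,merge)→1280, (C,merge)→1320, (D,hash)→1520, (D,nl_idx)→1680, (D,nl)→6060 …(+1); best=920 via (C,hash)
  {AB}: card=10000; try (A,hash)→1800, (B,merge)→2700, (A,merge)→2800, (B,hash)→3400, (B,nl_idx)→10900, (A,nl_idx)→11600 …(+2); best=1800 via (A,hash)
  {AD}: card=1000; try (D,hash)→1600, (A,hash)→1600, (D,merge)→1700, (A,merge)→1700, (D,nl_idx)→1800, (A,nl_idx)→1800 …(+2); best=1600 via (D,hash)
  {BD}: card=200; try (B,nl_idx)→1100, (D,hash)→1800, (D,nl_idx)→1800, (B,merge)→2700, (D,merge)→2800, (B,hash)→3400 …(+2); best=1100 via (B,nl_idx)
  {ABC}: card=50000; try (B,hash)→5120, (A,hash)→8520, (C,hash)→12520, (B,merge)→13720, (B,nl_idx)→58920, (A,merge)→85920 …(+5); best=5120 via (B,hash)
  {ACD}: card=2000; try (D,hash)→3320, (C,hash)→3320, (A,hash)→3520, (D,nl_idx)→9920, (A,nl_idx)→11320, (D,merge)→12720 …(+5); best=3320 via (D,hash)
  {BCD}: card=1200; try (C,hash)→2020, (C,merge)→3320, (B,hash)→5320, (D,hash)→8520, (B,nl_idx)→11720, (C,nl)→13100 …(+5); best=2020 via (C,hash)
  {ABD}: card=1000; try (A,hash)→2700, (A,nl_idx)→3500, (A,merge)→3700, (B,hash)→5800, (B,nl_idx)→10600, (D,hash)→13200 …(+6); best=2700 via (A,hash)
  {ABCD}: card=1000; try (C,hash)→4420, (A,hash)→4620, (B,hash)→8520, (A,nl_idx)→11420, (C,merge)→14120, (A,merge)→17220 …(+9); best=4420 via (C,hash)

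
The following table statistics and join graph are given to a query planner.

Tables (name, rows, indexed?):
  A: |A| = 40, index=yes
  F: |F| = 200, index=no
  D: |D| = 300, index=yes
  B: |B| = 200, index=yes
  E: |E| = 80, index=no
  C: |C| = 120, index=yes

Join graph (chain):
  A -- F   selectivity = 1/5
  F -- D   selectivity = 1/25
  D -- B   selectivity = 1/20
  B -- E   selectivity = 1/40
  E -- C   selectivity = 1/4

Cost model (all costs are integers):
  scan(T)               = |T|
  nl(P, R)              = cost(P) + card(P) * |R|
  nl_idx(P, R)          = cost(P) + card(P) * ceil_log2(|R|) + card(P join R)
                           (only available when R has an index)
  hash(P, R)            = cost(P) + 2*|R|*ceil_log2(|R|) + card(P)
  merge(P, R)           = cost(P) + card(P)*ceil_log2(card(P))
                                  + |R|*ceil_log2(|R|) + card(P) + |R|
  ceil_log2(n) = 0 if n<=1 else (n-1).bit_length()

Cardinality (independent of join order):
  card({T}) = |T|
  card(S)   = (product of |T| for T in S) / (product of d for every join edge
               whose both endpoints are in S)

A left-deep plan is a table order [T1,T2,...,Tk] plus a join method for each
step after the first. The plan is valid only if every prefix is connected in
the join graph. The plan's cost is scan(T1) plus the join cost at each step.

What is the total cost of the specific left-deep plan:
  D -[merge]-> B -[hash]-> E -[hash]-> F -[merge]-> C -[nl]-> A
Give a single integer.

58435380

step 1: scan D: cost=300, card=300
step 2: join B via merge
    card(P join B) = 300*200/(20) = 3000
    cost = 300 + 300*9 + 200*8 + 300 + 200 = 5100
step 3: join E via hash
    card(P join E) = 3000*80/(40) = 6000
    cost = 5100 + 2*80*7 + 3000 = 9220
step 4: join F via hash
    card(P join F) = 6000*200/(25) = 48000
    cost = 9220 + 2*200*8 + 6000 = 18420
step 5: join C via merge
    card(P join C) = 48000*120/(4) = 1440000
    cost = 18420 + 48000*16 + 120*7 + 48000 + 120 = 835380
step 6: join A via nl
    card(P join A) = 1440000*40/(5) = 11520000
    cost = 835380 + 1440000*40 = 58435380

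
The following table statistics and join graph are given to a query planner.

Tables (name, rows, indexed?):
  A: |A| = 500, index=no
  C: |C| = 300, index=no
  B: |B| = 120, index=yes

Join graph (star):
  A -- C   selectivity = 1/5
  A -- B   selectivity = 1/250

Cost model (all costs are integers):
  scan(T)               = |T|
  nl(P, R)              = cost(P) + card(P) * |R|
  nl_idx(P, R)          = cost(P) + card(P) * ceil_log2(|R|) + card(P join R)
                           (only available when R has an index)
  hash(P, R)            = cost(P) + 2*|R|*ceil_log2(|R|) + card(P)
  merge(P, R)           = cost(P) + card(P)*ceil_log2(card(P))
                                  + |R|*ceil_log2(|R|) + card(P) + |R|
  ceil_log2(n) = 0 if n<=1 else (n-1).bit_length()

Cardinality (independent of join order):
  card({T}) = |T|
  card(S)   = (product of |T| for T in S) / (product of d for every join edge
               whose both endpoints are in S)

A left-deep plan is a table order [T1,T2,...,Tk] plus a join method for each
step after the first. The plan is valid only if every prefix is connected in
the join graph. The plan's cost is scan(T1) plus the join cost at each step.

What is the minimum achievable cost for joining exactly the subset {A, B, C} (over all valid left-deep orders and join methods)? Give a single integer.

Selinger DP over subsets of {A,B,C}:
  {A}: scan cost=500, card=500
  {C}: scan cost=300, card=300
  {B}: scan cost=120, card=120
  {AC}: card=30000; try (C,hash)→6400, (A,merge)→8300, (C,merge)→8500, (A,hash)→9600, (A,nl)→150300, (C,nl)→150500; best=6400 via (C,hash)
  {AB}: card=240; try (B,hash)→2680, (B,nl_idx)→4240, (A,merge)→6080, (B,merge)→6460, (A,hash)→9240, (A,nl)→60120 …(+1); best=2680 via (B,hash)
  {ABC}: card=14400; try (C,merge)→7840, (C,hash)→8320, (B,hash)→38080, (C,nl)→74680, (B,nl_idx)→230800, (B,merge)→487360 …(+1); best=7840 via (C,merge)

7840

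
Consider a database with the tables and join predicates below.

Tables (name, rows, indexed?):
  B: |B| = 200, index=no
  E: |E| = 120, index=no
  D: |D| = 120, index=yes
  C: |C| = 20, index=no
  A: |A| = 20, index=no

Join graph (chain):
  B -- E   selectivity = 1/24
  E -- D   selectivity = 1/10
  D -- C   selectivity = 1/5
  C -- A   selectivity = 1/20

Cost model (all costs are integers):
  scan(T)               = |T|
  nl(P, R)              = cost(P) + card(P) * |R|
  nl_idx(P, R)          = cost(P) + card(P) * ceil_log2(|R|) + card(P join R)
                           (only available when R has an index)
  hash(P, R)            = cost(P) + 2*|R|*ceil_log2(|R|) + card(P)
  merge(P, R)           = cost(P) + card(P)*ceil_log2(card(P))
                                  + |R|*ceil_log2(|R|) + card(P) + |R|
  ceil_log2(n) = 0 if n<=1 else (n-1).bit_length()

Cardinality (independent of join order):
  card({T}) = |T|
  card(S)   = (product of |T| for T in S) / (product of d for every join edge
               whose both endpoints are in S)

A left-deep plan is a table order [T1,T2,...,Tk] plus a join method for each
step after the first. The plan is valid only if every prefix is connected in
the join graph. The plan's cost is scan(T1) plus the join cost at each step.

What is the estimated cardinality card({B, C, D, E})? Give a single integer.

Tables in S: B(200), C(20), D(120), E(120)
Edges inside S: B-E(d=24), E-D(d=10), D-C(d=5)
numerator = 200 * 20 * 120 * 120 = 57600000
denominator = 24 * 10 * 5 = 1200
card(S) = 57600000 / 1200 = 48000

48000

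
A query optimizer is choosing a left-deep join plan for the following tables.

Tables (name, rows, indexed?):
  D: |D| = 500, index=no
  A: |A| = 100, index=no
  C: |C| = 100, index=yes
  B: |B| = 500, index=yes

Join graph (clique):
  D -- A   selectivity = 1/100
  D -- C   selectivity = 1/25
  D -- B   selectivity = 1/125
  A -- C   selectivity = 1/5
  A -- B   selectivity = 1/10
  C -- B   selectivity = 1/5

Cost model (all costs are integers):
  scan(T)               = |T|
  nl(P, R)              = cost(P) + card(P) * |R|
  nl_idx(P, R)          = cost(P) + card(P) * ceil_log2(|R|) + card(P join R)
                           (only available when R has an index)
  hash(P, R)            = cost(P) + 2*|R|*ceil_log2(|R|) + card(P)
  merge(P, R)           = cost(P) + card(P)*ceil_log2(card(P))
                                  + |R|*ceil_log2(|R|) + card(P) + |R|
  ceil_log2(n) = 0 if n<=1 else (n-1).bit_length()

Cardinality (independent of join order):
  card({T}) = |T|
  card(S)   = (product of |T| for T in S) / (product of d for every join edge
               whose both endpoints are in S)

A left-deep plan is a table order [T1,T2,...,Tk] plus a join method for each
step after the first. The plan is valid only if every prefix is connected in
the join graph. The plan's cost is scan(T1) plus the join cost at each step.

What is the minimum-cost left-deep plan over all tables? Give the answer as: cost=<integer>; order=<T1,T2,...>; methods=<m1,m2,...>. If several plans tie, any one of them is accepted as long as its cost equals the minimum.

Selinger DP (subsets sized 1..n):
  {D}: scan cost=500, card=500
  {A}: scan cost=100, card=100
  {C}: scan cost=100, card=100
  {B}: scan cost=500, card=500
  {AD}: card=500; try (A,hash)→2400, (D,merge)→5900, (A,merge)→6300, (D,hash)→9200, (D,nl)→50100, (A,nl)→50500; best=2400 via (A,hash)
  {CD}: card=2000; try (C,hash)→2400, (D,merge)→5900, (C,nl_idx)→6000, (C,merge)→6300, (D,hash)→9200, (D,nl)→50100 …(+1); best=2400 via (C,hash)
  {BD}: card=2000; try (B,nl_idx)→7000, (D,hash)→10000, (B,hash)→10000, (D,merge)→10500, (B,merge)→10500, (D,nl)→250500 …(+1); best=7000 via (B,nl_idx)
  {AC}: card=2000; try (C,hash)→1600, (A,hash)→1600, (C,merge)→1700, (A,merge)→1700, (C,nl_idx)→2800, (C,nl)→10100 …(+1); best=1600 via (C,hash)
  {AB}: card=5000; try (A,hash)→2400, (B,merge)→5900, (B,nl_idx)→6000, (A,merge)→6300, (B,hash)→9200, (B,nl)→50100 …(+1); best=2400 via (A,hash)
  {BC}: card=10000; try (C,hash)→2400, (B,merge)→5900, (C,merge)→6300, (B,hash)→9200, (B,nl_idx)→11000, (C,nl_idx)→14000 …(+2); best=2400 via (C,hash)
  {ACD}: card=400; try (C,hash)→4300, (A,hash)→5800, (C,nl_idx)→6300, (C,merge)→8200, (D,hash)→12600, (A,merge)→27200 …(+4); best=4300 via (C,hash)
  {ABD}: card=200; try (B,nl_idx)→7100, (A,hash)→10400, (B,hash)→11900, (B,merge)→12400, (D,hash)→16400, (A,merge)→31800 …(+4); best=7100 via (B,nl_idx)
  {BCD}: card=1600; try (C,hash)→10400, (B,hash)→13400, (D,hash)→21400, (B,nl_idx)→22000, (C,nl_idx)→22600, (B,merge)→31400 …(+5); best=10400 via (C,hash)
  {ABC}: card=20000; try (C,hash)→8800, (B,hash)→12600, (A,hash)→13800, (B,merge)→30600, (B,nl_idx)→39600, (C,nl_idx)→57400 …(+5); best=8800 via (C,hash)
  {ABCD}: card=32; try (B,nl_idx)→7932, (C,nl_idx)→8532, (C,hash)→8700, (C,merge)→9700, (B,merge)→13300, (A,hash)→13400 …(+8); best=7932 via (B,nl_idx)

cost=7932; order=D,A,C,B; methods=hash,hash,nl_idx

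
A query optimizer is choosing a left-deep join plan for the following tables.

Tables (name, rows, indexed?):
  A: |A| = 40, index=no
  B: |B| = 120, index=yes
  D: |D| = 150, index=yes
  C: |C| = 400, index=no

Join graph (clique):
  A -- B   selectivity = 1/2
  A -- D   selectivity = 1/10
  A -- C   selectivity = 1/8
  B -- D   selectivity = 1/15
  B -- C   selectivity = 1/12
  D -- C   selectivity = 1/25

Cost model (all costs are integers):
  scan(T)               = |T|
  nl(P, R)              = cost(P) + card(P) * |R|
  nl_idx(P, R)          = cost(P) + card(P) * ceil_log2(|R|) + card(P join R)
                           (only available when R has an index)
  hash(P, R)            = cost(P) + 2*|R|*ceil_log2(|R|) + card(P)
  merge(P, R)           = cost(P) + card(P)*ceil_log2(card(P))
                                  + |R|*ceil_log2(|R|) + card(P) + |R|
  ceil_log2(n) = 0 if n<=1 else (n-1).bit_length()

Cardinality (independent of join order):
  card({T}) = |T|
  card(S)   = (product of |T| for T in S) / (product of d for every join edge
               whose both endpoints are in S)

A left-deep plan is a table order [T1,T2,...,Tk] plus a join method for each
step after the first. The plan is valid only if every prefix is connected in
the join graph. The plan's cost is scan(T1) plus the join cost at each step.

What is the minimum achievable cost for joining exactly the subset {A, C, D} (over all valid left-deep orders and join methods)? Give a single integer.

Selinger DP over subsets of {A,C,D}:
  {A}: scan cost=40, card=40
  {D}: scan cost=150, card=150
  {C}: scan cost=400, card=400
  {AD}: card=600; try (A,hash)→780, (D,nl_idx)→960, (D,merge)→1670, (A,merge)→1780, (D,hash)→2480, (D,nl)→6040 …(+1); best=780 via (A,hash)
  {AC}: card=2000; try (A,hash)→1280, (C,merge)→4320, (A,merge)→4680, (C,hash)→7280, (C,nl)→16040, (A,nl)→16400; best=1280 via (A,hash)
  {CD}: card=2400; try (D,hash)→3200, (C,merge)→5500, (D,merge)→5750, (D,nl_idx)→6000, (C,hash)→7500, (C,nl)→60150 …(+1); best=3200 via (D,hash)
  {ACD}: card=1200; try (D,hash)→5680, (A,hash)→6080, (C,hash)→8580, (C,merge)→11380, (D,nl_idx)→18480, (D,merge)→26630 …(+4); best=5680 via (D,hash)

5680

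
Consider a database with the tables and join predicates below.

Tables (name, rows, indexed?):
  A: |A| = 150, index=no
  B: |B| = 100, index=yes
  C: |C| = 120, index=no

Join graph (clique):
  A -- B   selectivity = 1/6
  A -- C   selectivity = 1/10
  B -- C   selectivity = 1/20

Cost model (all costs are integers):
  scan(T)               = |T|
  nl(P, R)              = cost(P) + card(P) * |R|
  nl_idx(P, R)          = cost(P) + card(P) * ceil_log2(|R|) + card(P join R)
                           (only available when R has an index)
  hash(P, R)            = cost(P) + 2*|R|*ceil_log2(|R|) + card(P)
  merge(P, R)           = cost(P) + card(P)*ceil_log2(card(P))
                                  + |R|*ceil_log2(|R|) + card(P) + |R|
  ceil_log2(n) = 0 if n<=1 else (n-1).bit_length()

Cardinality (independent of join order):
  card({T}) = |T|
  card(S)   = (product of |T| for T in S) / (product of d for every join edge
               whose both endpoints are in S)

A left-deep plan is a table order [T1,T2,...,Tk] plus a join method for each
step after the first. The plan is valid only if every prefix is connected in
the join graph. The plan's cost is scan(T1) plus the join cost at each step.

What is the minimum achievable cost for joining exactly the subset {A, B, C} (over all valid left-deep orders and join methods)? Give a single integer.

Selinger DP over subsets of {A,B,C}:
  {A}: scan cost=150, card=150
  {B}: scan cost=100, card=100
  {C}: scan cost=120, card=120
  {AB}: card=2500; try (B,hash)→1700, (A,merge)→2250, (B,merge)→2300, (A,hash)→2600, (B,nl_idx)→3700, (A,nl)→15100 …(+1); best=1700 via (B,hash)
  {AC}: card=1800; try (C,hash)→1980, (A,merge)→2430, (C,merge)→2460, (A,hash)→2640, (A,nl)→18120, (C,nl)→18150; best=1980 via (C,hash)
  {BC}: card=600; try (B,nl_idx)→1560, (B,hash)→1640, (C,merge)→1860, (C,hash)→1880, (B,merge)→1880, (C,nl)→12100 …(+1); best=1560 via (B,nl_idx)
  {ABC}: card=1500; try (A,hash)→4560, (B,hash)→5180, (C,hash)→5880, (A,merge)→9510, (B,nl_idx)→16080, (B,merge)→24380 …(+4); best=4560 via (A,hash)

4560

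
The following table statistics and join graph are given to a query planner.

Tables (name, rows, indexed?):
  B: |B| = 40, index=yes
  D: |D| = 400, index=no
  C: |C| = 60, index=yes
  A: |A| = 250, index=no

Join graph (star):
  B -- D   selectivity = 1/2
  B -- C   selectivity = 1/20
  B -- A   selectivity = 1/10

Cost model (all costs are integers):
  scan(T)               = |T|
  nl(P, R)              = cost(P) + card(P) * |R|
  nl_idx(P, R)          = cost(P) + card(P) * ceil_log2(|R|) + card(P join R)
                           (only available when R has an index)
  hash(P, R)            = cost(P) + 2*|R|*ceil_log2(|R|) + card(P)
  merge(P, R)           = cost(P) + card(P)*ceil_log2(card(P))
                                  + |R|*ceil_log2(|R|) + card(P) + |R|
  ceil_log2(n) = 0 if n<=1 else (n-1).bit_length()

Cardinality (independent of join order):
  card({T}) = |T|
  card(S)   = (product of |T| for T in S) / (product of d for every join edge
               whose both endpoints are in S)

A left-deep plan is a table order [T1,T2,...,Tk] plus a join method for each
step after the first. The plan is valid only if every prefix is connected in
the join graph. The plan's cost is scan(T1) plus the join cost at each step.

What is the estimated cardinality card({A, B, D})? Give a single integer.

Tables in S: A(250), B(40), D(400)
Edges inside S: B-D(d=2), B-A(d=10)
numerator = 250 * 40 * 400 = 4000000
denominator = 2 * 10 = 20
card(S) = 4000000 / 20 = 200000

200000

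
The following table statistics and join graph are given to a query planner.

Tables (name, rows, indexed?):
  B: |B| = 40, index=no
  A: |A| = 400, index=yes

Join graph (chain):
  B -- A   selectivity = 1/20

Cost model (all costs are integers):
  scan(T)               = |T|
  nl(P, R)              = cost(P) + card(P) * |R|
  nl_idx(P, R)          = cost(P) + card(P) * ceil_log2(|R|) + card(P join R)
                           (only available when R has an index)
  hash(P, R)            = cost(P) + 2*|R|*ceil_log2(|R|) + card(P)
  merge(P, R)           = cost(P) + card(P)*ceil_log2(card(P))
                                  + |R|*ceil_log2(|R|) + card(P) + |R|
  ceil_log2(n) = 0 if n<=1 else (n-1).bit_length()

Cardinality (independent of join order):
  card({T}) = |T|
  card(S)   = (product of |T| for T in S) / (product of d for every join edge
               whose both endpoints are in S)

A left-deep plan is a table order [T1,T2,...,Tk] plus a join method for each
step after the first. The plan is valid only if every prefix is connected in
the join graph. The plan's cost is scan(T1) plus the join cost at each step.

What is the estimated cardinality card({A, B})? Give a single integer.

800

Tables in S: A(400), B(40)
Edges inside S: B-A(d=20)
numerator = 400 * 40 = 16000
denominator = 20 = 20
card(S) = 16000 / 20 = 800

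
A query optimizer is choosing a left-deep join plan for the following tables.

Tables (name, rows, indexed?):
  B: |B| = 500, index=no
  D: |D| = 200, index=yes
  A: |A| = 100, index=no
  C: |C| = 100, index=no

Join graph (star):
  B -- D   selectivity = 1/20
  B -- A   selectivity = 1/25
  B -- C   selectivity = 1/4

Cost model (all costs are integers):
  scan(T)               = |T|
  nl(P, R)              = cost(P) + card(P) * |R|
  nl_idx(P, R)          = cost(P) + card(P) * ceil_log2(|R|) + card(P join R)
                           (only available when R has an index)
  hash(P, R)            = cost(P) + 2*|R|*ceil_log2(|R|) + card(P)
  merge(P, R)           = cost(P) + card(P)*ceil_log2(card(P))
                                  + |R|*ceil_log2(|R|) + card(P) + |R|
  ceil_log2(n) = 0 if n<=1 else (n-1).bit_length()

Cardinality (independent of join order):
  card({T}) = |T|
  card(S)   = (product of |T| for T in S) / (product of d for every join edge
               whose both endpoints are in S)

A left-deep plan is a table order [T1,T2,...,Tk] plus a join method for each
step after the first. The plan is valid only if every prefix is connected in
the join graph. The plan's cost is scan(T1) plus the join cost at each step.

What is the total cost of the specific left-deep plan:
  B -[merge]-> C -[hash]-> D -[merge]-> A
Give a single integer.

2272800

step 1: scan B: cost=500, card=500
step 2: join C via merge
    card(P join C) = 500*100/(4) = 12500
    cost = 500 + 500*9 + 100*7 + 500 + 100 = 6300
step 3: join D via hash
    card(P join D) = 12500*200/(20) = 125000
    cost = 6300 + 2*200*8 + 12500 = 22000
step 4: join A via merge
    card(P join A) = 125000*100/(25) = 500000
    cost = 22000 + 125000*17 + 100*7 + 125000 + 100 = 2272800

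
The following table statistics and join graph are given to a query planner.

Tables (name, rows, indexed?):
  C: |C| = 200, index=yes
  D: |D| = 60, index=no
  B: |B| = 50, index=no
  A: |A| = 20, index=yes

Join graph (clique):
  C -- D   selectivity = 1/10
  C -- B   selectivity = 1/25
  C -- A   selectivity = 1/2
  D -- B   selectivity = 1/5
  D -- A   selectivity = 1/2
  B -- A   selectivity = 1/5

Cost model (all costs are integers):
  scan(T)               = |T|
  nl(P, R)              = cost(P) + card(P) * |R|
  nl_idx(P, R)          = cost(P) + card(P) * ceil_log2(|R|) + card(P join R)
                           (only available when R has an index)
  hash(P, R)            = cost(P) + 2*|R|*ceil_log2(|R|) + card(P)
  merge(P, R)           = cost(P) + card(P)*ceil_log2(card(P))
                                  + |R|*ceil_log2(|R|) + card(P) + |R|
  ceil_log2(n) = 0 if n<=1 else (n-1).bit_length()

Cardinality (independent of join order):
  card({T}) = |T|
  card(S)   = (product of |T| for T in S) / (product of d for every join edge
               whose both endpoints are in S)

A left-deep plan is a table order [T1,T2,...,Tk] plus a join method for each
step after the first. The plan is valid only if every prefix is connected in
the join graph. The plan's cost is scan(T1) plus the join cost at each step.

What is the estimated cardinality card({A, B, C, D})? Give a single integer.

Tables in S: A(20), B(50), C(200), D(60)
Edges inside S: C-D(d=10), C-B(d=25), C-A(d=2), D-B(d=5), D-A(d=2), B-A(d=5)
numerator = 20 * 50 * 200 * 60 = 12000000
denominator = 10 * 25 * 2 * 5 * 2 * 5 = 25000
card(S) = 12000000 / 25000 = 480

480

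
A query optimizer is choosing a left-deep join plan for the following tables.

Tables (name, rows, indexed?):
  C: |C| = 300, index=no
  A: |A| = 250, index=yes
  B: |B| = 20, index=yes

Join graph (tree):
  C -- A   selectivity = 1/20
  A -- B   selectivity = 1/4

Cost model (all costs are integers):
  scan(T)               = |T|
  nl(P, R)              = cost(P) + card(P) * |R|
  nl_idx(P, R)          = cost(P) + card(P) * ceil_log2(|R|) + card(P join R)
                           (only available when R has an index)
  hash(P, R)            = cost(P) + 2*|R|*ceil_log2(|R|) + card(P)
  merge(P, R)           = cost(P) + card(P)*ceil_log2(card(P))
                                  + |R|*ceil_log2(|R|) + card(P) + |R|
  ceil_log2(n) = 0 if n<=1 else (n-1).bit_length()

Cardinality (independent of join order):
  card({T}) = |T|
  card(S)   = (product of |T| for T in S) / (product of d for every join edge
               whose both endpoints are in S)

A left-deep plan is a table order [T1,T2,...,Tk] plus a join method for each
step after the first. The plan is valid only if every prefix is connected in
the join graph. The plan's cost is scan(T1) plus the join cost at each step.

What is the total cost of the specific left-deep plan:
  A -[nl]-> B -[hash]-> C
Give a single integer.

11900

step 1: scan A: cost=250, card=250
step 2: join B via nl
    card(P join B) = 250*20/(4) = 1250
    cost = 250 + 250*20 = 5250
step 3: join C via hash
    card(P join C) = 1250*300/(20) = 18750
    cost = 5250 + 2*300*9 + 1250 = 11900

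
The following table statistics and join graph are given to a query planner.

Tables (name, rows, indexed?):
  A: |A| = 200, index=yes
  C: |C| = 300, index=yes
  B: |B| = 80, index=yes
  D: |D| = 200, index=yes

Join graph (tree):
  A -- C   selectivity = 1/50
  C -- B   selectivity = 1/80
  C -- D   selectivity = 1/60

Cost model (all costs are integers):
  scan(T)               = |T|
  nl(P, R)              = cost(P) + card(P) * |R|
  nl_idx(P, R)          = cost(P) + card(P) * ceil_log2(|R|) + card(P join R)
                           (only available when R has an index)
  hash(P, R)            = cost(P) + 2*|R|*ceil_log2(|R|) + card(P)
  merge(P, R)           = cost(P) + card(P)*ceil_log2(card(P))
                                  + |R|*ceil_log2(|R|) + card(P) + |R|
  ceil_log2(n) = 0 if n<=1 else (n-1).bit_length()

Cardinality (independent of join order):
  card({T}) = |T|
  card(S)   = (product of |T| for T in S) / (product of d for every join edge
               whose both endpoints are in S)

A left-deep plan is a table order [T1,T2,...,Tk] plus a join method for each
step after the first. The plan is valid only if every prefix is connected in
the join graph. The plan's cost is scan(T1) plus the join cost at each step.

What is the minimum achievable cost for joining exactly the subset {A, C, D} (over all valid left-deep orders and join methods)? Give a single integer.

Selinger DP over subsets of {A,C,D}:
  {A}: scan cost=200, card=200
  {C}: scan cost=300, card=300
  {D}: scan cost=200, card=200
  {AC}: card=1200; try (C,nl_idx)→3200, (A,hash)→3800, (A,nl_idx)→3900, (C,merge)→5000, (A,merge)→5100, (C,hash)→5800 …(+2); best=3200 via (C,nl_idx)
  {CD}: card=1000; try (C,nl_idx)→3000, (D,nl_idx)→3700, (D,hash)→3800, (C,merge)→5000, (D,merge)→5100, (C,hash)→5800 …(+2); best=3000 via (C,nl_idx)
  {ACD}: card=4000; try (A,hash)→7200, (D,hash)→7600, (A,nl_idx)→15000, (A,merge)→15800, (D,nl_idx)→16800, (D,merge)→19400 …(+2); best=7200 via (A,hash)

7200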